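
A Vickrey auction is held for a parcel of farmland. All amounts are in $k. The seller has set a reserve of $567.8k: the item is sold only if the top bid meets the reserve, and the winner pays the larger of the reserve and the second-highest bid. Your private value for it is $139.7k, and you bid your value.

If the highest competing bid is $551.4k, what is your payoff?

Your bid $139.7k is below the highest competing bid $551.4k, so you lose. Payoff $0k.

$0k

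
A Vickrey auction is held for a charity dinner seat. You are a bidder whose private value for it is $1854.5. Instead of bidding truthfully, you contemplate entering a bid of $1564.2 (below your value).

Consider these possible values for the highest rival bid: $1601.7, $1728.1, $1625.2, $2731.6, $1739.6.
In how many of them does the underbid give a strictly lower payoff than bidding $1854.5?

4

The deviation hurts exactly when the highest competing bid lies strictly between $1564.2 and $1854.5 — underbidding then forfeits a profitable win.
$1601.7: inside the interval → strictly worse (loss $252.8).
$1728.1: inside the interval → strictly worse (loss $126.4).
$1625.2: inside the interval → strictly worse (loss $229.3).
$2731.6: above both → same outcome either way.
$1739.6: inside the interval → strictly worse (loss $114.9).
Count: 4.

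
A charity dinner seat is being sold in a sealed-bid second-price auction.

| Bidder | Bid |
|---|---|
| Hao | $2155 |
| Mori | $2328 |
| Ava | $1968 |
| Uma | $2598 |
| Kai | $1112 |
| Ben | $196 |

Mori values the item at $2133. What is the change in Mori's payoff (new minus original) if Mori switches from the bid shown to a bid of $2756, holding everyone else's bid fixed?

The highest bid among the other bidders is $2598; Mori's bid doesn't change that.
Original bid $2328: Mori is not highest (top rival bid is $2598); payoff $0.
Alternative bid $2756: Mori is highest, pays the top rival bid $2598; payoff $2133 − $2598 = −$465.
Change in payoff = −$465 − ($0) = −$465.

−$465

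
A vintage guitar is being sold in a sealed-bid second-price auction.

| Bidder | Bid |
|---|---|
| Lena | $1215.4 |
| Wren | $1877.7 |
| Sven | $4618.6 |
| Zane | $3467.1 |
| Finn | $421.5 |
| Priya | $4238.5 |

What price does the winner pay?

$4238.5

Highest bid: Sven at $4618.6, so Sven wins.
Second-highest bid: Priya at $4238.5 — that is the price the winner pays.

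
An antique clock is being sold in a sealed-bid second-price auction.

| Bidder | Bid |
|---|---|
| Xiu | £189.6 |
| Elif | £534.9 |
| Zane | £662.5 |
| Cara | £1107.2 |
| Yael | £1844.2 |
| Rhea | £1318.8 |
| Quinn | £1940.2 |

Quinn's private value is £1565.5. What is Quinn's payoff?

−£278.7

Highest bid: Quinn at £1940.2, so Quinn wins.
Second-highest bid: Yael at £1844.2 — that is the price the winner pays.
Quinn's payoff = value − price = £1565.5 − £1844.2 = −£278.7.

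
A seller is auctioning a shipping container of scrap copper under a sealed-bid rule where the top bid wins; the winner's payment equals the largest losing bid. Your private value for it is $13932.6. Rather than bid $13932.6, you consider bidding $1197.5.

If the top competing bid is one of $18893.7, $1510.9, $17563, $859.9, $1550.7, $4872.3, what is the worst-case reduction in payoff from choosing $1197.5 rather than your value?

$12421.7

$18893.7: same outcome either way → loss $0.
$1510.9: truthful gives $12421.7, deviation gives $0 → loss $12421.7.
$17563: same outcome either way → loss $0.
$859.9: same outcome either way → loss $0.
$1550.7: truthful gives $12381.9, deviation gives $0 → loss $12381.9.
$4872.3: truthful gives $9060.3, deviation gives $0 → loss $9060.3.
Maximum loss: $12421.7.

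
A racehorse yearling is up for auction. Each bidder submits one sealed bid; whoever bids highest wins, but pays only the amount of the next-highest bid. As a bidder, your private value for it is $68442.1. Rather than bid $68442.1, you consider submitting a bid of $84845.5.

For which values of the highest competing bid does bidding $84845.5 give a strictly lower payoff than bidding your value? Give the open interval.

If the competing bid is below $68442.1, both bids win at the same price — no difference.
If it is above $84845.5, both bids lose — no difference.
If it lies strictly between $68442.1 and $84845.5, bidding your value loses (payoff 0) while bidding $84845.5 wins at a price above your value (payoff negative).
So the deviation strictly hurts on the open interval ($68442.1, $84845.5).

($68442.1, $84845.5)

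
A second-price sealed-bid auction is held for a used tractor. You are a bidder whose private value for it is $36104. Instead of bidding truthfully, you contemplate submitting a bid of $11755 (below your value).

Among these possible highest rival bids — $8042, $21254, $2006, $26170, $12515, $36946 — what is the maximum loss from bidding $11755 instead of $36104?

$8042: same outcome either way → loss $0.
$21254: truthful gives $14850, deviation gives $0 → loss $14850.
$2006: same outcome either way → loss $0.
$26170: truthful gives $9934, deviation gives $0 → loss $9934.
$12515: truthful gives $23589, deviation gives $0 → loss $23589.
$36946: same outcome either way → loss $0.
Maximum loss: $23589.

$23589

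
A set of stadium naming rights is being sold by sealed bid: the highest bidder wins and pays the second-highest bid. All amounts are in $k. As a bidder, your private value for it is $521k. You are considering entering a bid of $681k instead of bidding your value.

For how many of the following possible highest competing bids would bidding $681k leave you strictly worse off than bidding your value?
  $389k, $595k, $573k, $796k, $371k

The deviation hurts exactly when the highest competing bid lies strictly between $521k and $681k — overbidding then wins at a price above your value.
$389k: below both → same outcome either way.
$595k: inside the interval → strictly worse (loss $74k).
$573k: inside the interval → strictly worse (loss $52k).
$796k: above both → same outcome either way.
$371k: below both → same outcome either way.
Count: 2.

2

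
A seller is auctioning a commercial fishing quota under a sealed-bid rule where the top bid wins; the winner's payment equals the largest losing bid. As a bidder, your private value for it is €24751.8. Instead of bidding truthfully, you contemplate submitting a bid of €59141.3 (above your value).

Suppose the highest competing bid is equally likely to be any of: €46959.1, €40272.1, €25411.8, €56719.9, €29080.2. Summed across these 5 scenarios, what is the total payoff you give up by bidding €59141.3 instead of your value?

€74684.1

The deviation costs you only when the competing bid falls strictly between €24751.8 and €59141.3; elsewhere both bids give the same outcome.
€46959.1: truthful payoff €0, deviation payoff −€22207.3 → loss €22207.3.
€40272.1: truthful payoff €0, deviation payoff −€15520.3 → loss €15520.3.
€25411.8: truthful payoff €0, deviation payoff −€660 → loss €660.
€56719.9: truthful payoff €0, deviation payoff −€31968.1 → loss €31968.1.
€29080.2: truthful payoff €0, deviation payoff −€4328.4 → loss €4328.4.
Total loss = €22207.3 + €15520.3 + €660 + €31968.1 + €4328.4 = €74684.1.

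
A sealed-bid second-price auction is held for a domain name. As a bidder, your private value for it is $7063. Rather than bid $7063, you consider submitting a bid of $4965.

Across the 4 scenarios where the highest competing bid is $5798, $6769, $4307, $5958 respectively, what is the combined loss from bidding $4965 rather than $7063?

The deviation costs you only when the competing bid falls strictly between $4965 and $7063; elsewhere both bids give the same outcome.
$5798: truthful payoff $1265, deviation payoff $0 → loss $1265.
$6769: truthful payoff $294, deviation payoff $0 → loss $294.
$4307: outcomes coincide → loss $0.
$5958: truthful payoff $1105, deviation payoff $0 → loss $1105.
Total loss = $1265 + $294 + $1105 = $2664.

$2664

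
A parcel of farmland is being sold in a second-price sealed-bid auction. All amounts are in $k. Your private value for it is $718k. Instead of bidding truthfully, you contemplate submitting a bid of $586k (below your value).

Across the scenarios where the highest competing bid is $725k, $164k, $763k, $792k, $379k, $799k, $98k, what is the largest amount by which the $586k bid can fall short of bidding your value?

$0k

$725k: same outcome either way → loss $0k.
$164k: same outcome either way → loss $0k.
$763k: same outcome either way → loss $0k.
$792k: same outcome either way → loss $0k.
$379k: same outcome either way → loss $0k.
$799k: same outcome either way → loss $0k.
$98k: same outcome either way → loss $0k.
Maximum loss: $0k.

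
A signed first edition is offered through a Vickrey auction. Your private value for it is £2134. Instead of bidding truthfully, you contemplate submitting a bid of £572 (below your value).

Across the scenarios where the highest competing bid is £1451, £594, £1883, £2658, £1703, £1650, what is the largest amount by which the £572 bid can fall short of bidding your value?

£1540

£1451: truthful gives £683, deviation gives £0 → loss £683.
£594: truthful gives £1540, deviation gives £0 → loss £1540.
£1883: truthful gives £251, deviation gives £0 → loss £251.
£2658: same outcome either way → loss £0.
£1703: truthful gives £431, deviation gives £0 → loss £431.
£1650: truthful gives £484, deviation gives £0 → loss £484.
Maximum loss: £1540.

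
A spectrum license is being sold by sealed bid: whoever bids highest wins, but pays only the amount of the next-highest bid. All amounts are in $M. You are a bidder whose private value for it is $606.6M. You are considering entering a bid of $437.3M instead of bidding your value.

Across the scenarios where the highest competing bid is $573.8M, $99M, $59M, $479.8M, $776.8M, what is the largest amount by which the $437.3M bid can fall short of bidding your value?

$573.8M: truthful gives $32.8M, deviation gives $0M → loss $32.8M.
$99M: same outcome either way → loss $0M.
$59M: same outcome either way → loss $0M.
$479.8M: truthful gives $126.8M, deviation gives $0M → loss $126.8M.
$776.8M: same outcome either way → loss $0M.
Maximum loss: $126.8M.

$126.8M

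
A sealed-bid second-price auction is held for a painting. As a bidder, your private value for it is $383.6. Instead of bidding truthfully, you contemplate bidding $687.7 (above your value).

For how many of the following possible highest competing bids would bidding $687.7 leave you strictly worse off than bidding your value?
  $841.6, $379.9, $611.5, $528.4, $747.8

2

The deviation hurts exactly when the highest competing bid lies strictly between $383.6 and $687.7 — overbidding then wins at a price above your value.
$841.6: above both → same outcome either way.
$379.9: below both → same outcome either way.
$611.5: inside the interval → strictly worse (loss $227.9).
$528.4: inside the interval → strictly worse (loss $144.8).
$747.8: above both → same outcome either way.
Count: 2.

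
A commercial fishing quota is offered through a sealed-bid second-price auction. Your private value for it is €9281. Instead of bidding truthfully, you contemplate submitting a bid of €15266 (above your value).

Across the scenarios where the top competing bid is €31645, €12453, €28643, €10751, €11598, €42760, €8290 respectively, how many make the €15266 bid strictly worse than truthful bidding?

3

The deviation hurts exactly when the highest competing bid lies strictly between €9281 and €15266 — overbidding then wins at a price above your value.
€31645: above both → same outcome either way.
€12453: inside the interval → strictly worse (loss €3172).
€28643: above both → same outcome either way.
€10751: inside the interval → strictly worse (loss €1470).
€11598: inside the interval → strictly worse (loss €2317).
€42760: above both → same outcome either way.
€8290: below both → same outcome either way.
Count: 3.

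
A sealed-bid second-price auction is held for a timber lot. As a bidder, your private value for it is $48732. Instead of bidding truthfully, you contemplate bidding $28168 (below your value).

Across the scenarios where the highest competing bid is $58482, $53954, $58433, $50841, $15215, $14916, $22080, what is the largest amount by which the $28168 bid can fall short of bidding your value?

$0

$58482: same outcome either way → loss $0.
$53954: same outcome either way → loss $0.
$58433: same outcome either way → loss $0.
$50841: same outcome either way → loss $0.
$15215: same outcome either way → loss $0.
$14916: same outcome either way → loss $0.
$22080: same outcome either way → loss $0.
Maximum loss: $0.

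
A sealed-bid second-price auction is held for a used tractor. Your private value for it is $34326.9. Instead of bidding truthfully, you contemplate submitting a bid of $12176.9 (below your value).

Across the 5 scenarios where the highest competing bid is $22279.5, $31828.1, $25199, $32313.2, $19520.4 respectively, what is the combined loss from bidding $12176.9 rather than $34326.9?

$40494.3

The deviation costs you only when the competing bid falls strictly between $12176.9 and $34326.9; elsewhere both bids give the same outcome.
$22279.5: truthful payoff $12047.4, deviation payoff $0 → loss $12047.4.
$31828.1: truthful payoff $2498.8, deviation payoff $0 → loss $2498.8.
$25199: truthful payoff $9127.9, deviation payoff $0 → loss $9127.9.
$32313.2: truthful payoff $2013.7, deviation payoff $0 → loss $2013.7.
$19520.4: truthful payoff $14806.5, deviation payoff $0 → loss $14806.5.
Total loss = $12047.4 + $2498.8 + $9127.9 + $2013.7 + $14806.5 = $40494.3.
In a second-price auction your bid sets only whether you win, not what you pay, so bidding your true value is weakly dominant.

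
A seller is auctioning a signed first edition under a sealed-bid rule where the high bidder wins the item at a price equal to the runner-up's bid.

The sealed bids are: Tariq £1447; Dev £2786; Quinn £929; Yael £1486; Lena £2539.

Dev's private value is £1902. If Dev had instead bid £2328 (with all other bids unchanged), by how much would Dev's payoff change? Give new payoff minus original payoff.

The highest bid among the other bidders is £2539; Dev's bid doesn't change that.
Original bid £2786: Dev is highest, pays the top rival bid £2539; payoff £1902 − £2539 = −£637.
Alternative bid £2328: Dev is not highest (top rival bid is £2539); payoff £0.
Change in payoff = £0 − (−£637) = £637.

£637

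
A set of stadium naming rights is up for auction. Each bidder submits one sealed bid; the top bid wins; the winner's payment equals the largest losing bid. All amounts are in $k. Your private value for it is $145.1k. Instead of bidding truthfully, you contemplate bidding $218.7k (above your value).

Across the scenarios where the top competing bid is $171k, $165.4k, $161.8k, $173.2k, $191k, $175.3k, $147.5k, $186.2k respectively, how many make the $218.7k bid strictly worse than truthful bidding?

8

The deviation hurts exactly when the highest competing bid lies strictly between $145.1k and $218.7k — overbidding then wins at a price above your value.
$171k: inside the interval → strictly worse (loss $25.9k).
$165.4k: inside the interval → strictly worse (loss $20.3k).
$161.8k: inside the interval → strictly worse (loss $16.7k).
$173.2k: inside the interval → strictly worse (loss $28.1k).
$191k: inside the interval → strictly worse (loss $45.9k).
$175.3k: inside the interval → strictly worse (loss $30.2k).
$147.5k: inside the interval → strictly worse (loss $2.4k).
$186.2k: inside the interval → strictly worse (loss $41.1k).
Count: 8.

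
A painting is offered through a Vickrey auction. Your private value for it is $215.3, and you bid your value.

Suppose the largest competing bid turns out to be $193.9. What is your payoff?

Your bid $215.3 exceeds the highest competing bid $193.9, so you win.
In a second-price auction the winner pays the second-highest bid, $193.9.
Payoff = value − price = $215.3 − $193.9 = $21.4.

$21.4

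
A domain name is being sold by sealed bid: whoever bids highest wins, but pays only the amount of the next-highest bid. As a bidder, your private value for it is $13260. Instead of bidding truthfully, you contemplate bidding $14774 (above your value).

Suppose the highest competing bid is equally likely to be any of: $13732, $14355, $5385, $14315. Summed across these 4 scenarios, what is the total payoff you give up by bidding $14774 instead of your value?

$2622

The deviation costs you only when the competing bid falls strictly between $13260 and $14774; elsewhere both bids give the same outcome.
$13732: truthful payoff $0, deviation payoff −$472 → loss $472.
$14355: truthful payoff $0, deviation payoff −$1095 → loss $1095.
$5385: outcomes coincide → loss $0.
$14315: truthful payoff $0, deviation payoff −$1055 → loss $1055.
Total loss = $472 + $1095 + $1055 = $2622.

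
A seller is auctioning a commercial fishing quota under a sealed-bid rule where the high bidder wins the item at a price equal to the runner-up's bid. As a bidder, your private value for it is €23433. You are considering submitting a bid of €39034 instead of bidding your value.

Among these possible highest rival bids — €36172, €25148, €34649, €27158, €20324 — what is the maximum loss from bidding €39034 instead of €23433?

€12739

€36172: truthful gives €0, deviation gives −€12739 → loss €12739.
€25148: truthful gives €0, deviation gives −€1715 → loss €1715.
€34649: truthful gives €0, deviation gives −€11216 → loss €11216.
€27158: truthful gives €0, deviation gives −€3725 → loss €3725.
€20324: same outcome either way → loss €0.
Maximum loss: €12739.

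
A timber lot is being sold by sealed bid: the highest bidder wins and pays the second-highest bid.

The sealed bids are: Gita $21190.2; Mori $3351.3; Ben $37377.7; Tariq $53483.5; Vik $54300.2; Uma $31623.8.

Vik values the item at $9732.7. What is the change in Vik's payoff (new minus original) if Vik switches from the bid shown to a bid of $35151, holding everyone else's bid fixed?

The highest bid among the other bidders is $53483.5; Vik's bid doesn't change that.
Original bid $54300.2: Vik is highest, pays the top rival bid $53483.5; payoff $9732.7 − $53483.5 = −$43750.8.
Alternative bid $35151: Vik is not highest (top rival bid is $53483.5); payoff $0.
Change in payoff = $0 − (−$43750.8) = $43750.8.

$43750.8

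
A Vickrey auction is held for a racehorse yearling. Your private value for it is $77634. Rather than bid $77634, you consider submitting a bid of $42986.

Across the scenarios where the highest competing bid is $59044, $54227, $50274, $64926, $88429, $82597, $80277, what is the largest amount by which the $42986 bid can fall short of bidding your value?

$59044: truthful gives $18590, deviation gives $0 → loss $18590.
$54227: truthful gives $23407, deviation gives $0 → loss $23407.
$50274: truthful gives $27360, deviation gives $0 → loss $27360.
$64926: truthful gives $12708, deviation gives $0 → loss $12708.
$88429: same outcome either way → loss $0.
$82597: same outcome either way → loss $0.
$80277: same outcome either way → loss $0.
Maximum loss: $27360.

$27360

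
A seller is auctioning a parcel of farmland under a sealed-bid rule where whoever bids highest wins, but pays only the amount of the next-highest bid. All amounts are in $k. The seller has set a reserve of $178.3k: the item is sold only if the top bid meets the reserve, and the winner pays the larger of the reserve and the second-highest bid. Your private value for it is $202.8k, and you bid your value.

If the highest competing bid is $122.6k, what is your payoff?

Your bid $202.8k is the highest and exceeds the reserve.
Price = max(second-highest bid, reserve) = max($122.6k, $178.3k) = $178.3k.
Payoff = $202.8k − $178.3k = $24.5k.

$24.5k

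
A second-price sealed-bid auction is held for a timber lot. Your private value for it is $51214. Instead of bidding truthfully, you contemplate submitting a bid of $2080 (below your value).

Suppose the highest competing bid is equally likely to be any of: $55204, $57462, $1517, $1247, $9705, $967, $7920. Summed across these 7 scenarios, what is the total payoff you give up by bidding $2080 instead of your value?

$84803

The deviation costs you only when the competing bid falls strictly between $2080 and $51214; elsewhere both bids give the same outcome.
$55204: outcomes coincide → loss $0.
$57462: outcomes coincide → loss $0.
$1517: outcomes coincide → loss $0.
$1247: outcomes coincide → loss $0.
$9705: truthful payoff $41509, deviation payoff $0 → loss $41509.
$967: outcomes coincide → loss $0.
$7920: truthful payoff $43294, deviation payoff $0 → loss $43294.
Total loss = $41509 + $43294 = $84803.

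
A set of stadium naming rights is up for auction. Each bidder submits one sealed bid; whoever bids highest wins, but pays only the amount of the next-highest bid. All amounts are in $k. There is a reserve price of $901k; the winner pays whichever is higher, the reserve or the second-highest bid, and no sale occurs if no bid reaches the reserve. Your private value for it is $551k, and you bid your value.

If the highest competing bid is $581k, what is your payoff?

$0k

Your bid $551k is below the highest competing bid $581k, so you lose. Payoff $0k.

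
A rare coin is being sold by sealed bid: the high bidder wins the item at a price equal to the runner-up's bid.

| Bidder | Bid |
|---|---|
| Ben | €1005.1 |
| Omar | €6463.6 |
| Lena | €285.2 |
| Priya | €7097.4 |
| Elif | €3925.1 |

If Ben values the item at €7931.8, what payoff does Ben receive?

€0

Highest bid: Priya at €7097.4, so Priya wins.
Second-highest bid: Omar at €6463.6 — that is the price the winner pays.
Ben did not win, so Ben pays nothing and receives nothing: payoff €0.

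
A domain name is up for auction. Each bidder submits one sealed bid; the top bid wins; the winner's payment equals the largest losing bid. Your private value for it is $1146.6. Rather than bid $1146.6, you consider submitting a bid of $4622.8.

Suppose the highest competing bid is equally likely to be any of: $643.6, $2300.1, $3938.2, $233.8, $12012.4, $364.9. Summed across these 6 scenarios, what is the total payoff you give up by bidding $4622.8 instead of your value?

The deviation costs you only when the competing bid falls strictly between $1146.6 and $4622.8; elsewhere both bids give the same outcome.
$643.6: outcomes coincide → loss $0.
$2300.1: truthful payoff $0, deviation payoff −$1153.5 → loss $1153.5.
$3938.2: truthful payoff $0, deviation payoff −$2791.6 → loss $2791.6.
$233.8: outcomes coincide → loss $0.
$12012.4: outcomes coincide → loss $0.
$364.9: outcomes coincide → loss $0.
Total loss = $1153.5 + $2791.6 = $3945.1.

$3945.1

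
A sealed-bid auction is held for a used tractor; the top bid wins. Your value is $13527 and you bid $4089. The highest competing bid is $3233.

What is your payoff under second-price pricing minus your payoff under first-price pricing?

You have the highest bid, so you win under either rule.
Second-price: pay $3233 → payoff $10294.
First-price: pay your own bid $4089 → payoff $9438.
Difference = $10294 − ($9438) = $856.

$856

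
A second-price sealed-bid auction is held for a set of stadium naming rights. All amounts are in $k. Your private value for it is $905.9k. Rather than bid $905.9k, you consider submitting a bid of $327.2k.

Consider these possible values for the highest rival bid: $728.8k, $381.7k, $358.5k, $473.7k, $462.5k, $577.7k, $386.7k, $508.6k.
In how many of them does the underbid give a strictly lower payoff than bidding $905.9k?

8

The deviation hurts exactly when the highest competing bid lies strictly between $327.2k and $905.9k — underbidding then forfeits a profitable win.
$728.8k: inside the interval → strictly worse (loss $177.1k).
$381.7k: inside the interval → strictly worse (loss $524.2k).
$358.5k: inside the interval → strictly worse (loss $547.4k).
$473.7k: inside the interval → strictly worse (loss $432.2k).
$462.5k: inside the interval → strictly worse (loss $443.4k).
$577.7k: inside the interval → strictly worse (loss $328.2k).
$386.7k: inside the interval → strictly worse (loss $519.2k).
$508.6k: inside the interval → strictly worse (loss $397.3k).
Count: 8.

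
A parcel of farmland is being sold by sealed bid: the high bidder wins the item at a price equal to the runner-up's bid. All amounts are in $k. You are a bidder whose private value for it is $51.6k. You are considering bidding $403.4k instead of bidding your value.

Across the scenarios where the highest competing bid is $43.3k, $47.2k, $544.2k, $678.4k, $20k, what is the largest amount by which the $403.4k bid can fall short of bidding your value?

$0k

$43.3k: same outcome either way → loss $0k.
$47.2k: same outcome either way → loss $0k.
$544.2k: same outcome either way → loss $0k.
$678.4k: same outcome either way → loss $0k.
$20k: same outcome either way → loss $0k.
Maximum loss: $0k.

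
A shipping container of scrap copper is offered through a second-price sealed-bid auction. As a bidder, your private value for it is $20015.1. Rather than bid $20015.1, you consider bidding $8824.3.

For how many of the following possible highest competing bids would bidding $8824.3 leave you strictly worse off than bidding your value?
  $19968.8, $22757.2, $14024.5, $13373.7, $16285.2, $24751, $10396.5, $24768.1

The deviation hurts exactly when the highest competing bid lies strictly between $8824.3 and $20015.1 — underbidding then forfeits a profitable win.
$19968.8: inside the interval → strictly worse (loss $46.3).
$22757.2: above both → same outcome either way.
$14024.5: inside the interval → strictly worse (loss $5990.6).
$13373.7: inside the interval → strictly worse (loss $6641.4).
$16285.2: inside the interval → strictly worse (loss $3729.9).
$24751: above both → same outcome either way.
$10396.5: inside the interval → strictly worse (loss $9618.6).
$24768.1: above both → same outcome either way.
Count: 5.

5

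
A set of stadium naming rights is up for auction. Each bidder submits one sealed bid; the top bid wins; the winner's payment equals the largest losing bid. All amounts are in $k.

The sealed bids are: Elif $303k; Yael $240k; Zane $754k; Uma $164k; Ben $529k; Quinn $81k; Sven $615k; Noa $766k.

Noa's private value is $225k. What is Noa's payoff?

−$529k

Highest bid: Noa at $766k, so Noa wins.
Second-highest bid: Zane at $754k — that is the price the winner pays.
Noa's payoff = value − price = $225k − $754k = −$529k.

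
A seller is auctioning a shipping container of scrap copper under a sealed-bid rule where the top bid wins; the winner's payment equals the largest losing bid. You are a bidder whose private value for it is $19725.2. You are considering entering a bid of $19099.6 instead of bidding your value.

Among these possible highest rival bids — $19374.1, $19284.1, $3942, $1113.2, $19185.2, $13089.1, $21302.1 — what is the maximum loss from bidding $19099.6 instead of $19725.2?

$540

$19374.1: truthful gives $351.1, deviation gives $0 → loss $351.1.
$19284.1: truthful gives $441.1, deviation gives $0 → loss $441.1.
$3942: same outcome either way → loss $0.
$1113.2: same outcome either way → loss $0.
$19185.2: truthful gives $540, deviation gives $0 → loss $540.
$13089.1: same outcome either way → loss $0.
$21302.1: same outcome either way → loss $0.
Maximum loss: $540.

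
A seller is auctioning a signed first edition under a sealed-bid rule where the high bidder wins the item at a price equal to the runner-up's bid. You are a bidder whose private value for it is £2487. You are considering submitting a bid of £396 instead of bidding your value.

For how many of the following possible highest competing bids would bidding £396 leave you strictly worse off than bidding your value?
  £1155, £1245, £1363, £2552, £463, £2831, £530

5

The deviation hurts exactly when the highest competing bid lies strictly between £396 and £2487 — underbidding then forfeits a profitable win.
£1155: inside the interval → strictly worse (loss £1332).
£1245: inside the interval → strictly worse (loss £1242).
£1363: inside the interval → strictly worse (loss £1124).
£2552: above both → same outcome either way.
£463: inside the interval → strictly worse (loss £2024).
£2831: above both → same outcome either way.
£530: inside the interval → strictly worse (loss £1957).
Count: 5.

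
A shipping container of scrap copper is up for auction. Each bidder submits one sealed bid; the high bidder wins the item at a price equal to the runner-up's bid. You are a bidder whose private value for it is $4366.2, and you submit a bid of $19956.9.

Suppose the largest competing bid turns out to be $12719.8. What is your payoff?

−$8353.6

Your bid $19956.9 exceeds the highest competing bid $12719.8, so you win.
In a second-price auction the winner pays the second-highest bid, $12719.8.
Payoff = value − price = $4366.2 − $12719.8 = −$8353.6.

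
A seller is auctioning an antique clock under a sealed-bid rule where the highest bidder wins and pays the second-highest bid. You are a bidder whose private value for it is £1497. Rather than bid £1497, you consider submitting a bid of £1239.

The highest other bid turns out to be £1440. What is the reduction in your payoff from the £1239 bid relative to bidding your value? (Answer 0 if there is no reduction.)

£57

Bidding your value £1497: you win (since £1497 > £1440) and pay £1440. Payoff £57.
Bidding £1239: you lose. Payoff £0.
The competing bid £1440 lies between your shaded bid and your value, so underbidding forfeits an item you could have won at a profitable price.
Loss from deviating = £57 − (£0) = £57.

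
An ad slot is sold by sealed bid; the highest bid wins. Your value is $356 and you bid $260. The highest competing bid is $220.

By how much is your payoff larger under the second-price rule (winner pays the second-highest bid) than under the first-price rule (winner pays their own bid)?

You have the highest bid, so you win under either rule.
Second-price: pay $220 → payoff $136.
First-price: pay your own bid $260 → payoff $96.
Difference = $136 − ($96) = $40.

$40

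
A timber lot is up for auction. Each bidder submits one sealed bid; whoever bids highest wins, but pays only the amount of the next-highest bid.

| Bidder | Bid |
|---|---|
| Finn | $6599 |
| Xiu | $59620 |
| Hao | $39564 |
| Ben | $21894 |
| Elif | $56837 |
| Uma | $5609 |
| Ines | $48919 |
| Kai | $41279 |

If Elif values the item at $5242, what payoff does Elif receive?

$0

Highest bid: Xiu at $59620, so Xiu wins.
Second-highest bid: Elif at $56837 — that is the price the winner pays.
Elif did not win, so Elif pays nothing and receives nothing: payoff $0.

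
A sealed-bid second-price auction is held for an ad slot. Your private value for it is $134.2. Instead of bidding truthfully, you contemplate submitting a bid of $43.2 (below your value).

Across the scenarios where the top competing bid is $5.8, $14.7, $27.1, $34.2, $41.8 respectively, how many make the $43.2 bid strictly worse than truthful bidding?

The deviation hurts exactly when the highest competing bid lies strictly between $43.2 and $134.2 — underbidding then forfeits a profitable win.
$5.8: below both → same outcome either way.
$14.7: below both → same outcome either way.
$27.1: below both → same outcome either way.
$34.2: below both → same outcome either way.
$41.8: below both → same outcome either way.
Count: 0.

0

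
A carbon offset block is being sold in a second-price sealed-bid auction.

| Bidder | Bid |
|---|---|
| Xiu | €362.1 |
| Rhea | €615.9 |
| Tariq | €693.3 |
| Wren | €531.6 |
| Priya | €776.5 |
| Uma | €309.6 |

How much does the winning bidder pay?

Highest bid: Priya at €776.5, so Priya wins.
Second-highest bid: Tariq at €693.3 — that is the price the winner pays.

€693.3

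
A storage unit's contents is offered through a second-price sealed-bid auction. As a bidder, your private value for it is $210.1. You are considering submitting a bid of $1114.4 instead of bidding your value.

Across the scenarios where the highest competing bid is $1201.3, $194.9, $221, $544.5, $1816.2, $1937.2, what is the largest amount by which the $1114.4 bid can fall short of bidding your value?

$334.4

$1201.3: same outcome either way → loss $0.
$194.9: same outcome either way → loss $0.
$221: truthful gives $0, deviation gives −$10.9 → loss $10.9.
$544.5: truthful gives $0, deviation gives −$334.4 → loss $334.4.
$1816.2: same outcome either way → loss $0.
$1937.2: same outcome either way → loss $0.
Maximum loss: $334.4.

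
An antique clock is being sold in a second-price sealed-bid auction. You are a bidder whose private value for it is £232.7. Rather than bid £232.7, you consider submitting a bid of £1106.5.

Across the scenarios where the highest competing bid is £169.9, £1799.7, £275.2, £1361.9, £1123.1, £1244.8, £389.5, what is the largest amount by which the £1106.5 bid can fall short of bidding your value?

£169.9: same outcome either way → loss £0.
£1799.7: same outcome either way → loss £0.
£275.2: truthful gives £0, deviation gives −£42.5 → loss £42.5.
£1361.9: same outcome either way → loss £0.
£1123.1: same outcome either way → loss £0.
£1244.8: same outcome either way → loss £0.
£389.5: truthful gives £0, deviation gives −£156.8 → loss £156.8.
Maximum loss: £156.8.

£156.8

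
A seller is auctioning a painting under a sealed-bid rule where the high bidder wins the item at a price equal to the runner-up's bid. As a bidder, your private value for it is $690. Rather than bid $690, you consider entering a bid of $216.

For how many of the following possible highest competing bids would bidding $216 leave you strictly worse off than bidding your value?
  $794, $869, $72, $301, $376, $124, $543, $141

3

The deviation hurts exactly when the highest competing bid lies strictly between $216 and $690 — underbidding then forfeits a profitable win.
$794: above both → same outcome either way.
$869: above both → same outcome either way.
$72: below both → same outcome either way.
$301: inside the interval → strictly worse (loss $389).
$376: inside the interval → strictly worse (loss $314).
$124: below both → same outcome either way.
$543: inside the interval → strictly worse (loss $147).
$141: below both → same outcome either way.
Count: 3.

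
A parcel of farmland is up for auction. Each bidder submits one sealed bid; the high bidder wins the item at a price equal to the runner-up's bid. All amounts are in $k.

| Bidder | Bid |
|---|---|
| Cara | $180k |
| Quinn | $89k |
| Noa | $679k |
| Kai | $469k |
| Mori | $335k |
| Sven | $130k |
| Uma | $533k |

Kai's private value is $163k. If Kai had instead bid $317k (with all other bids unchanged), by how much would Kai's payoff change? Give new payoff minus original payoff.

The highest bid among the other bidders is $679k; Kai's bid doesn't change that.
Original bid $469k: Kai is not highest (top rival bid is $679k); payoff $0k.
Alternative bid $317k: Kai is not highest (top rival bid is $679k); payoff $0k.
Change in payoff = $0k − ($0k) = $0k.

$0k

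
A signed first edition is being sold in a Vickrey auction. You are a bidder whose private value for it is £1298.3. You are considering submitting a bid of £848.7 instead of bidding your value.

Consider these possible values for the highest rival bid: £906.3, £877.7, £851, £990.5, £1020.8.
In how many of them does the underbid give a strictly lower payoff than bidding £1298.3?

5

The deviation hurts exactly when the highest competing bid lies strictly between £848.7 and £1298.3 — underbidding then forfeits a profitable win.
£906.3: inside the interval → strictly worse (loss £392).
£877.7: inside the interval → strictly worse (loss £420.6).
£851: inside the interval → strictly worse (loss £447.3).
£990.5: inside the interval → strictly worse (loss £307.8).
£1020.8: inside the interval → strictly worse (loss £277.5).
Count: 5.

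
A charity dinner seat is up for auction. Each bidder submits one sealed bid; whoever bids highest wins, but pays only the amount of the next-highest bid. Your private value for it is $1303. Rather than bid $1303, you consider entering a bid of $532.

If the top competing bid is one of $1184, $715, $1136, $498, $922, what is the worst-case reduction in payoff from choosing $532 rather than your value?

$588

$1184: truthful gives $119, deviation gives $0 → loss $119.
$715: truthful gives $588, deviation gives $0 → loss $588.
$1136: truthful gives $167, deviation gives $0 → loss $167.
$498: same outcome either way → loss $0.
$922: truthful gives $381, deviation gives $0 → loss $381.
Maximum loss: $588.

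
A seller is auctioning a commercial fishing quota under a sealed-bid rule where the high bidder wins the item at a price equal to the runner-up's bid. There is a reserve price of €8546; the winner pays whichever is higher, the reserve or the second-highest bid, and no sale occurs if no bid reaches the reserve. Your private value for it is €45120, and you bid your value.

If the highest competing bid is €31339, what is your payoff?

Your bid €45120 is the highest and exceeds the reserve.
Price = max(second-highest bid, reserve) = max(€31339, €8546) = €31339.
Payoff = €45120 − €31339 = €13781.

€13781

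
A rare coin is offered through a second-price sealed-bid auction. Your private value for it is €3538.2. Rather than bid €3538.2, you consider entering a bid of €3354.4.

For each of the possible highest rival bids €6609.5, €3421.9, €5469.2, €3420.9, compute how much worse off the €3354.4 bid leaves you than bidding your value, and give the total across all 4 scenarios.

The deviation costs you only when the competing bid falls strictly between €3354.4 and €3538.2; elsewhere both bids give the same outcome.
€6609.5: outcomes coincide → loss €0.
€3421.9: truthful payoff €116.3, deviation payoff €0 → loss €116.3.
€5469.2: outcomes coincide → loss €0.
€3420.9: truthful payoff €117.3, deviation payoff €0 → loss €117.3.
Total loss = €116.3 + €117.3 = €233.6.

€233.6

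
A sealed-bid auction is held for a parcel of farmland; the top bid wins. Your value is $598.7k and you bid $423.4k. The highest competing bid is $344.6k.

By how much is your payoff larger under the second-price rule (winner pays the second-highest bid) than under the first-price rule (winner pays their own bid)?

$78.8k

You have the highest bid, so you win under either rule.
Second-price: pay $344.6k → payoff $254.1k.
First-price: pay your own bid $423.4k → payoff $175.3k.
Difference = $254.1k − ($175.3k) = $78.8k.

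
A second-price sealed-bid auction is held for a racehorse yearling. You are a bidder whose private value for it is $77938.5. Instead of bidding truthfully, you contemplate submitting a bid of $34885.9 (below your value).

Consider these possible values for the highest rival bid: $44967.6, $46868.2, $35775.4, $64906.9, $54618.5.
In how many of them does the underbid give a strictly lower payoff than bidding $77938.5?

The deviation hurts exactly when the highest competing bid lies strictly between $34885.9 and $77938.5 — underbidding then forfeits a profitable win.
$44967.6: inside the interval → strictly worse (loss $32970.9).
$46868.2: inside the interval → strictly worse (loss $31070.3).
$35775.4: inside the interval → strictly worse (loss $42163.1).
$64906.9: inside the interval → strictly worse (loss $13031.6).
$54618.5: inside the interval → strictly worse (loss $23320).
Count: 5.

5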